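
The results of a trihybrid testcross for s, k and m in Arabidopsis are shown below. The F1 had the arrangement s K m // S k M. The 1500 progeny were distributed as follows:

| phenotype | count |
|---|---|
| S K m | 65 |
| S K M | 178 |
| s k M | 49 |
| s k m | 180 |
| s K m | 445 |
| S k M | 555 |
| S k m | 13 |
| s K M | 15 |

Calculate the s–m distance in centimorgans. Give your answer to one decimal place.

9.5 centimorgans

The two rarest classes, s K M and S k m, are the double crossovers. Comparing them with the parentals, only the m allele has switched, so m is the middle locus and the order is k – m – s.
Crossovers in the m–s interval produce the single-crossover classes S K m and s k M (65 + 49 = 114) plus the double crossovers (28).
RF(m–s) = (114 + 28) / 1500 = 142/1500 = 0.0947 → 9.5 centimorgans.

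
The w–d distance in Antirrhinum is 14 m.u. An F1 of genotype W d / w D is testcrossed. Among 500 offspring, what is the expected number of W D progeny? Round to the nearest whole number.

35

A map distance of 14 m.u. corresponds to a recombination frequency of 0.140.
The F1 is W d / w D, so W D is a recombinant gamete class with expected frequency r/2 = 0.140/2 = 0.0700.
Expected number = 0.0700 × 500 = 35.00 ≈ 35.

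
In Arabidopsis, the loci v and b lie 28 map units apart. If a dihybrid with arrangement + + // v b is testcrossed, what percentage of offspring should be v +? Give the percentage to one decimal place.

A map distance of 28 map units corresponds to a recombination frequency of 0.280.
The F1 is + + / v b, so v + is a recombinant gamete class with expected frequency r/2 = 0.280/2 = 0.1400.
That is 0.1400 = 14.0% of the progeny.

14.0%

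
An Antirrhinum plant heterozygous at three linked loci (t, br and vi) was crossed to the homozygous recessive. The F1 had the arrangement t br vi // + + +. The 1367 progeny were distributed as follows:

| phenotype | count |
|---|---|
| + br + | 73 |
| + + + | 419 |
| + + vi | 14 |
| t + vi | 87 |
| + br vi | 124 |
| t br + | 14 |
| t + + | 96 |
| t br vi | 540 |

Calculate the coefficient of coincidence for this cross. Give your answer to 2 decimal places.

0.82

The two rarest classes, t br + and + + vi, are the double crossovers. Comparing them with the parentals, only the vi allele has switched, so vi is the middle locus and the order is t – vi – br.
t–vi: (220 + 28)/1367 = 0.1814; vi–br: (160 + 28)/1367 = 0.1375.
Expected DCO frequency = 0.1814 × 0.1375 ≈ 0.02494; observed = 28/1367 ≈ 0.02048.
Coefficient of coincidence = 0.02048/0.02494 ≈ 0.82.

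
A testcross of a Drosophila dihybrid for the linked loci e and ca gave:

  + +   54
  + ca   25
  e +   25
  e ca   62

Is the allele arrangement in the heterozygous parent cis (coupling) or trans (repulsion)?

cis

The two most frequent classes are + + (54) and e ca (62); these are the parental (non-recombinant) types.
So the F1 carried + + on one chromosome and e ca on the other — the recessive alleles are on the same chromosome (cis / coupling).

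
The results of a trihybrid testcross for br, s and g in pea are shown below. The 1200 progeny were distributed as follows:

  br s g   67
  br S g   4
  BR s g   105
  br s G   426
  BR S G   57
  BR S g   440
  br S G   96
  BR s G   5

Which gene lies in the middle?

The two most frequent reciprocal classes, br s G and BR S g, are the parental types, so the F1 was br s G / BR S g.
The two rarest classes, BR s G and br S g, are the double crossovers. Comparing them with the parentals, only the br allele has switched, so br is the middle locus and the order is g – br – s.

br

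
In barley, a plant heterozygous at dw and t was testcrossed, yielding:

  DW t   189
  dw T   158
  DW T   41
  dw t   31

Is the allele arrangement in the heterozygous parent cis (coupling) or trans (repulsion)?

trans

The two most frequent classes are DW t (189) and dw T (158); these are the parental (non-recombinant) types.
So the F1 carried DW t on one chromosome and dw T on the other — the recessive alleles are on opposite chromosomes (trans / repulsion).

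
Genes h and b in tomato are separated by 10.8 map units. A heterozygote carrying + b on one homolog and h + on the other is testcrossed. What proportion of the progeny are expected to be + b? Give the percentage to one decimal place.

A map distance of 10.8 map units corresponds to a recombination frequency of 0.108.
The F1 is + b / h +, so + b is a parental gamete class with expected frequency (1 − r)/2 = 0.892/2 = 0.4460.
That is 0.4460 = 44.6% of the progeny.

44.6%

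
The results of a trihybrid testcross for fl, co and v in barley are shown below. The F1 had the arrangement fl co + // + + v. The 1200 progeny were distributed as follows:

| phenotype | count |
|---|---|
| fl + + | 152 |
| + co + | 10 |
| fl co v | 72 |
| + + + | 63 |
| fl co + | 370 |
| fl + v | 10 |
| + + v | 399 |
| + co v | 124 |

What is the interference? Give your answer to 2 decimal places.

The two rarest classes, + co + and fl + v, are the double crossovers. Comparing them with the parentals, only the fl allele has switched, so fl is the middle locus and the order is co – fl – v.
co–fl: (276 + 20)/1200 = 0.2467; fl–v: (135 + 20)/1200 = 0.1292.
Expected DCO frequency = 0.2467 × 0.1292 ≈ 0.03187; observed = 20/1200 ≈ 0.01667.
Coefficient of coincidence = 0.01667/0.03187 ≈ 0.52; interference = 1 − 0.52 = 0.48.

0.48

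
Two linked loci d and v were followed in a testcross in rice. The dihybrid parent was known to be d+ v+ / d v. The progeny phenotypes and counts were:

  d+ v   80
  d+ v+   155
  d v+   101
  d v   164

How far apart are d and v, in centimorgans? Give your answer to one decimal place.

The recombinant classes are d+ v and d v+: 80 + 101 = 181.
Recombination frequency = 181/500 = 0.3620 ≈ 36.2%, i.e. 36.2 centimorgans.

36.2 centimorgans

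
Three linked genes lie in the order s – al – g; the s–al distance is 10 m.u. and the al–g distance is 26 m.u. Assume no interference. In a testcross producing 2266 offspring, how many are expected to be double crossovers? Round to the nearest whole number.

59

Map distances give recombination frequencies of 0.100 and 0.260 for the two intervals.
With no interference, expected double-crossover frequency = 0.100 × 0.260 = 0.02600.
Expected number = 0.02600 × 2266 = 58.92 ≈ 59.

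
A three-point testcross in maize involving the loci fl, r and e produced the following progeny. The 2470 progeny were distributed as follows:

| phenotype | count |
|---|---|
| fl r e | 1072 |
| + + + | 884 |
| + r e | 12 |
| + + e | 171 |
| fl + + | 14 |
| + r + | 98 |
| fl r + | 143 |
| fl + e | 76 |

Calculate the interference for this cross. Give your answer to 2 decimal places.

The two most frequent reciprocal classes, + + + and fl r e, are the parental types, so the F1 was + + + / fl r e.
The two rarest classes, fl + + and + r e, are the double crossovers. Comparing them with the parentals, only the fl allele has switched, so fl is the middle locus and the order is e – fl – r.
e–fl: (314 + 26)/2470 = 0.1377; fl–r: (174 + 26)/2470 = 0.0810.
Expected DCO frequency = 0.1377 × 0.0810 ≈ 0.01115; observed = 26/2470 ≈ 0.01053.
Coefficient of coincidence = 0.01053/0.01115 ≈ 0.94; interference = 1 − 0.94 = 0.06.

0.06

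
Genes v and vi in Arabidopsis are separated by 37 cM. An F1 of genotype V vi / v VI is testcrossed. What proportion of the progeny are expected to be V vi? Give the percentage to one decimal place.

A map distance of 37 cM corresponds to a recombination frequency of 0.370.
The F1 is V vi / v VI, so V vi is a parental gamete class with expected frequency (1 − r)/2 = 0.630/2 = 0.3150.
That is 0.3150 = 31.5% of the progeny.

31.5%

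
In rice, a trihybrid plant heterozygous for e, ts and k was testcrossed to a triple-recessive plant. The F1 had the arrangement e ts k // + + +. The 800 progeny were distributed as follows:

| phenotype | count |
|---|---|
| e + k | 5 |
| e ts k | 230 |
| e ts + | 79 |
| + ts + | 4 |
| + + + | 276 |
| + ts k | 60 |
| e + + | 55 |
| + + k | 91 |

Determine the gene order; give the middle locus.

ts

The two rarest classes, e + k and + ts +, are the double crossovers. Comparing them with the parentals, only the ts allele has switched, so ts is the middle locus and the order is e – ts – k.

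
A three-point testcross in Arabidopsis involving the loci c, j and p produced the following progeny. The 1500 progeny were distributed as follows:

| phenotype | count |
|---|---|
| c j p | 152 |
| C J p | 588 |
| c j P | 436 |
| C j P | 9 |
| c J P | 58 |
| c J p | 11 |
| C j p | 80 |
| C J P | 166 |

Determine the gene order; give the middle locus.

The two most frequent reciprocal classes, C J p and c j P, are the parental types, so the F1 was C J p / c j P.
The two rarest classes, c J p and C j P, are the double crossovers. Comparing them with the parentals, only the c allele has switched, so c is the middle locus and the order is p – c – j.

c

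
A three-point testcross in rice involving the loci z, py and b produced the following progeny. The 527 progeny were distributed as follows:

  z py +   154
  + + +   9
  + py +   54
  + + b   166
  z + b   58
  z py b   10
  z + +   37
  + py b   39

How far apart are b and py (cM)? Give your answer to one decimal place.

The two most frequent reciprocal classes, z py + and + + b, are the parental types, so the F1 was z py + / + + b.
The two rarest classes, z py b and + + +, are the double crossovers. Comparing them with the parentals, only the b allele has switched, so b is the middle locus and the order is z – b – py.
Crossovers in the b–py interval produce the single-crossover classes z + + and + py b (37 + 39 = 76) plus the double crossovers (19).
RF(b–py) = (76 + 19) / 527 = 95/527 = 0.1803 → 18.0 cM.

18.0 cM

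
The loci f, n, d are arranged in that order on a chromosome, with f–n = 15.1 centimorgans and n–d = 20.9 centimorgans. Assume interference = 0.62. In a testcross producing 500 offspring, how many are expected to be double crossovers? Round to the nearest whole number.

6

Map distances give recombination frequencies of 0.151 and 0.209 for the two intervals.
With interference 0.62 (so coincidence = 0.38), expected double-crossover frequency = 0.151 × 0.209 × 0.38 = 0.01199.
Expected number = 0.01199 × 500 = 6.00 ≈ 6.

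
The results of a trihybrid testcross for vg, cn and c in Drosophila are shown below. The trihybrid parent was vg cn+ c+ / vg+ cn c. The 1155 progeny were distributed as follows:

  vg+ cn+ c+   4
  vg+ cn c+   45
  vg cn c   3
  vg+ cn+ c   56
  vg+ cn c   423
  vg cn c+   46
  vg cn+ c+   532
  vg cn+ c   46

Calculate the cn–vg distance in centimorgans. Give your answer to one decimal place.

9.4 centimorgans

The two rarest classes, vg+ cn+ c+ and vg cn c, are the double crossovers. Comparing them with the parentals, only the vg allele has switched, so vg is the middle locus and the order is cn – vg – c.
Crossovers in the cn–vg interval produce the single-crossover classes vg cn c+ and vg+ cn+ c (46 + 56 = 102) plus the double crossovers (7).
RF(cn–vg) = (102 + 7) / 1155 = 109/1155 = 0.0944 → 9.4 centimorgans.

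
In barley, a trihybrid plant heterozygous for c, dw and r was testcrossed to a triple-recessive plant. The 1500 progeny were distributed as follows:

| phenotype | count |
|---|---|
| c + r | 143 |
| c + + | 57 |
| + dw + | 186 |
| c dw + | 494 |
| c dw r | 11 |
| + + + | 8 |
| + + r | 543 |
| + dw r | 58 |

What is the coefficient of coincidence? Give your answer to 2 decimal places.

The two most frequent reciprocal classes, c dw + and + + r, are the parental types, so the F1 was c dw + / + + r.
The two rarest classes, c dw r and + + +, are the double crossovers. Comparing them with the parentals, only the r allele has switched, so r is the middle locus and the order is dw – r – c.
dw–r: (115 + 19)/1500 = 0.0893; r–c: (329 + 19)/1500 = 0.2320.
Expected DCO frequency = 0.0893 × 0.2320 ≈ 0.02072; observed = 19/1500 ≈ 0.01267.
Coefficient of coincidence = 0.01267/0.02072 ≈ 0.61.

0.61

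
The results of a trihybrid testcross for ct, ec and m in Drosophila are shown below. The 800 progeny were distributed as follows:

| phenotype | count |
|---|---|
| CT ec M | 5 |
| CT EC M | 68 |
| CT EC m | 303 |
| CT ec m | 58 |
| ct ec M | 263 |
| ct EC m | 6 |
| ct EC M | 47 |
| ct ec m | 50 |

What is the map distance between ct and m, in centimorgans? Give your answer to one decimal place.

The two most frequent reciprocal classes, CT EC m and ct ec M, are the parental types, so the F1 was CT EC m / ct ec M.
The two rarest classes, ct EC m and CT ec M, are the double crossovers. Comparing them with the parentals, only the ct allele has switched, so ct is the middle locus and the order is ec – ct – m.
Crossovers in the ct–m interval produce the single-crossover classes CT EC M and ct ec m (68 + 50 = 118) plus the double crossovers (11).
RF(ct–m) = (118 + 11) / 800 = 129/800 = 0.1613 → 16.1 centimorgans.

16.1 centimorgans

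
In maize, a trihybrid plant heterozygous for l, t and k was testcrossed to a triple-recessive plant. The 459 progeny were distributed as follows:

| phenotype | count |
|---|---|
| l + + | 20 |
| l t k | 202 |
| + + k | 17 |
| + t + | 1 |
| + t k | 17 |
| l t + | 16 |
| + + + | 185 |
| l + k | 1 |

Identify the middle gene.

t

The two most frequent reciprocal classes, + + + and l t k, are the parental types, so the F1 was + + + / l t k.
The two rarest classes, + t + and l + k, are the double crossovers. Comparing them with the parentals, only the t allele has switched, so t is the middle locus and the order is k – t – l.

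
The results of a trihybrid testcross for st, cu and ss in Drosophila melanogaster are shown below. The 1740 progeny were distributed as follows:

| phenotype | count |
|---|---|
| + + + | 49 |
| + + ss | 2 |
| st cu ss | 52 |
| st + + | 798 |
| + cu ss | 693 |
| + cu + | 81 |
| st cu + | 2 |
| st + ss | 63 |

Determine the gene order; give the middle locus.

cu

The two most frequent reciprocal classes, st + + and + cu ss, are the parental types, so the F1 was st + + / + cu ss.
The two rarest classes, st cu + and + + ss, are the double crossovers. Comparing them with the parentals, only the cu allele has switched, so cu is the middle locus and the order is ss – cu – st.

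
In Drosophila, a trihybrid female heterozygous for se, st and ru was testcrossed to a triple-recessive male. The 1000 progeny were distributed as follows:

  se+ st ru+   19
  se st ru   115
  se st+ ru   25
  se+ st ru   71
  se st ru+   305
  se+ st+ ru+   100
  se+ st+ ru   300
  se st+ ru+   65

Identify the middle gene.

se

The two most frequent reciprocal classes, se st ru+ and se+ st+ ru, are the parental types, so the F1 was se st ru+ / se+ st+ ru.
The two rarest classes, se+ st ru+ and se st+ ru, are the double crossovers. Comparing them with the parentals, only the se allele has switched, so se is the middle locus and the order is st – se – ru.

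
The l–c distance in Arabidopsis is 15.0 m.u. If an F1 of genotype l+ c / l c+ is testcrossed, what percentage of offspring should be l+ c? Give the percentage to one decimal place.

A map distance of 15.0 m.u. corresponds to a recombination frequency of 0.150.
The F1 is l+ c / l c+, so l+ c is a parental gamete class with expected frequency (1 − r)/2 = 0.850/2 = 0.4250.
That is 0.4250 = 42.5% of the progeny.

42.5%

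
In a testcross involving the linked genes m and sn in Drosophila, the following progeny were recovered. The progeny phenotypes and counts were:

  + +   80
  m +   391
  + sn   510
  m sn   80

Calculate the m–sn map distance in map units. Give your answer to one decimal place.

15.1 map units

The two most frequent classes, + sn (510) and m + (391), are the parental types, so the F1 was + sn / m +.
The recombinant classes are + + and m sn: 80 + 80 = 160.
Recombination frequency = 160/1061 = 0.1508 ≈ 15.1%, i.e. 15.1 map units.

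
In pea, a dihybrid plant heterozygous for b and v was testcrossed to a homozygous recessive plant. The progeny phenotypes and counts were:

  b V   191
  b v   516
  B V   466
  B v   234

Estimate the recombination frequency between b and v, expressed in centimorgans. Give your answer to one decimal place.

The two most frequent classes, B V (466) and b v (516), are the parental types, so the F1 was B V / b v.
The recombinant classes are B v and b V: 234 + 191 = 425.
Recombination frequency = 425/1407 = 0.3021 ≈ 30.2%, i.e. 30.2 centimorgans.

30.2 centimorgans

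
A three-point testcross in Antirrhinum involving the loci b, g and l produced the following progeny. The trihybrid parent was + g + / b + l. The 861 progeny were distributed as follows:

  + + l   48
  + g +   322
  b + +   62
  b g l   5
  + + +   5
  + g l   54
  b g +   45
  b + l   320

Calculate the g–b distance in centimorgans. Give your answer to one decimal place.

The two rarest classes, + + + and b g l, are the double crossovers. Comparing them with the parentals, only the g allele has switched, so g is the middle locus and the order is l – g – b.
Crossovers in the g–b interval produce the single-crossover classes b g + and + + l (45 + 48 = 93) plus the double crossovers (10).
RF(g–b) = (93 + 10) / 861 = 103/861 = 0.1196 → 12.0 centimorgans.

12.0 centimorgans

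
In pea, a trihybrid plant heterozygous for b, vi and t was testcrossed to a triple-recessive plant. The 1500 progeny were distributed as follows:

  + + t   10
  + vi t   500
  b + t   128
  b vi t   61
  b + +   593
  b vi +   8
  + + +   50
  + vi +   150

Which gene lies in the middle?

vi

The two most frequent reciprocal classes, + vi t and b + +, are the parental types, so the F1 was + vi t / b + +.
The two rarest classes, + + t and b vi +, are the double crossovers. Comparing them with the parentals, only the vi allele has switched, so vi is the middle locus and the order is t – vi – b.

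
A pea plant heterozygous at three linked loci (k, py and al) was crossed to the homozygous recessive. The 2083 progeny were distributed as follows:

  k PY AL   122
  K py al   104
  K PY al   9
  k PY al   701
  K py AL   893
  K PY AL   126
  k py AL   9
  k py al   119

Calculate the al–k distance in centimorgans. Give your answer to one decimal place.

The two most frequent reciprocal classes, k PY al and K py AL, are the parental types, so the F1 was k PY al / K py AL.
The two rarest classes, K PY al and k py AL, are the double crossovers. Comparing them with the parentals, only the k allele has switched, so k is the middle locus and the order is py – k – al.
Crossovers in the k–al interval produce the single-crossover classes k PY AL and K py al (122 + 104 = 226) plus the double crossovers (18).
RF(k–al) = (226 + 18) / 2083 = 244/2083 = 0.1171 → 11.7 centimorgans.

11.7 centimorgans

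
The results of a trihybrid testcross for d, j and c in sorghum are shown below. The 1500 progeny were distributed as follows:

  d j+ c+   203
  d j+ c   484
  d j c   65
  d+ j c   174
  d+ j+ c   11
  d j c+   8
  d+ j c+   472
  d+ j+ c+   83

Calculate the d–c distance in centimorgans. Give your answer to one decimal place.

26.4 centimorgans

The two most frequent reciprocal classes, d+ j c+ and d j+ c, are the parental types, so the F1 was d+ j c+ / d j+ c.
The two rarest classes, d j c+ and d+ j+ c, are the double crossovers. Comparing them with the parentals, only the d allele has switched, so d is the middle locus and the order is j – d – c.
Crossovers in the d–c interval produce the single-crossover classes d+ j c and d j+ c+ (174 + 203 = 377) plus the double crossovers (19).
RF(d–c) = (377 + 19) / 1500 = 396/1500 = 0.2640 → 26.4 centimorgans.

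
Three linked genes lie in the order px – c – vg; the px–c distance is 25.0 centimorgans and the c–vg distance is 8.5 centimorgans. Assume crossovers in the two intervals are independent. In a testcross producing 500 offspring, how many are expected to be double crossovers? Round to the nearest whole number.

Map distances give recombination frequencies of 0.250 and 0.085 for the two intervals.
With no interference, expected double-crossover frequency = 0.250 × 0.085 = 0.02125.
Expected number = 0.02125 × 500 = 10.62 ≈ 11.

11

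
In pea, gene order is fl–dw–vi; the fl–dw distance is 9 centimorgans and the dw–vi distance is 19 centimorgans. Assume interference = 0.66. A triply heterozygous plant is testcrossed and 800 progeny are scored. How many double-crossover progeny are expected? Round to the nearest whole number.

5

Map distances give recombination frequencies of 0.090 and 0.190 for the two intervals.
With interference 0.66 (so coincidence = 0.34), expected double-crossover frequency = 0.090 × 0.190 × 0.34 = 0.00581.
Expected number = 0.00581 × 800 = 4.65 ≈ 5.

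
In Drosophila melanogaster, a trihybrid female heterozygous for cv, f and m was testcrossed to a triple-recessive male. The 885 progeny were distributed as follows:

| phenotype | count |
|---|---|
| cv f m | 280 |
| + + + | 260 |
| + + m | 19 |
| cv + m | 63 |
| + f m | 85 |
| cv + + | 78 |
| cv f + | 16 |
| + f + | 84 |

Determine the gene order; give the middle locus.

The two most frequent reciprocal classes, cv f m and + + +, are the parental types, so the F1 was cv f m / + + +.
The two rarest classes, cv f + and + + m, are the double crossovers. Comparing them with the parentals, only the m allele has switched, so m is the middle locus and the order is cv – m – f.

m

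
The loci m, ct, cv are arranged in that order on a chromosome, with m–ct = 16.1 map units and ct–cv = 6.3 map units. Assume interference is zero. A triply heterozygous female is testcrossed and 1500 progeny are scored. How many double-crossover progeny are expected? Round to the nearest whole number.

15

Map distances give recombination frequencies of 0.161 and 0.063 for the two intervals.
With no interference, expected double-crossover frequency = 0.161 × 0.063 = 0.01014.
Expected number = 0.01014 × 1500 = 15.21 ≈ 15.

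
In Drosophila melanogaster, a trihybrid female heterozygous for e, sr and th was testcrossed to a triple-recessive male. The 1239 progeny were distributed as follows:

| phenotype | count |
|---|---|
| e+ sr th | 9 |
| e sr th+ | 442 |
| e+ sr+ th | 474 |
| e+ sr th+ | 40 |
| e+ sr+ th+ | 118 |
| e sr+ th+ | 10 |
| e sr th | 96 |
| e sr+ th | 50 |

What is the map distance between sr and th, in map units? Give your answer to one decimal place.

The two most frequent reciprocal classes, e sr th+ and e+ sr+ th, are the parental types, so the F1 was e sr th+ / e+ sr+ th.
The two rarest classes, e sr+ th+ and e+ sr th, are the double crossovers. Comparing them with the parentals, only the sr allele has switched, so sr is the middle locus and the order is e – sr – th.
Crossovers in the sr–th interval produce the single-crossover classes e sr th and e+ sr+ th+ (96 + 118 = 214) plus the double crossovers (19).
RF(sr–th) = (214 + 19) / 1239 = 233/1239 = 0.1881 → 18.8 map units.

18.8 map units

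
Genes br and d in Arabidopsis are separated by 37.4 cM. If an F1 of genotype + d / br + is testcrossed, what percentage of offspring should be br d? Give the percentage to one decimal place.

A map distance of 37.4 cM corresponds to a recombination frequency of 0.374.
The F1 is + d / br +, so br d is a recombinant gamete class with expected frequency r/2 = 0.374/2 = 0.1870.
That is 0.1870 = 18.7% of the progeny.

18.7%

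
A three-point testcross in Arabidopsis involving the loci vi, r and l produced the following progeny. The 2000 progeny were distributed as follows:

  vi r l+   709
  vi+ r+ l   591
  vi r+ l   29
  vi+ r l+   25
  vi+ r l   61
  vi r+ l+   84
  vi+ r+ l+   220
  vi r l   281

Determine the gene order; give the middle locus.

vi

The two most frequent reciprocal classes, vi r l+ and vi+ r+ l, are the parental types, so the F1 was vi r l+ / vi+ r+ l.
The two rarest classes, vi+ r l+ and vi r+ l, are the double crossovers. Comparing them with the parentals, only the vi allele has switched, so vi is the middle locus and the order is l – vi – r.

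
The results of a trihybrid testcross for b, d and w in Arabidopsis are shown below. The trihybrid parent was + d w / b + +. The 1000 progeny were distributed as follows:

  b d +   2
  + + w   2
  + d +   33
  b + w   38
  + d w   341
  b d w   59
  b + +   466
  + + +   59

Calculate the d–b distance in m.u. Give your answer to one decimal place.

12.2 m.u.

The two rarest classes, + + w and b d +, are the double crossovers. Comparing them with the parentals, only the d allele has switched, so d is the middle locus and the order is b – d – w.
Crossovers in the b–d interval produce the single-crossover classes b d w and + + + (59 + 59 = 118) plus the double crossovers (4).
RF(b–d) = (118 + 4) / 1000 = 122/1000 = 0.1220 → 12.2 m.u.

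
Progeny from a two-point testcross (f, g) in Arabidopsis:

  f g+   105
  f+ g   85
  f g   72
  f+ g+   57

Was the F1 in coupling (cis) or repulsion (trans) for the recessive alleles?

trans

The two most frequent classes are f+ g (85) and f g+ (105); these are the parental (non-recombinant) types.
So the F1 carried f+ g on one chromosome and f g+ on the other — the recessive alleles are on opposite chromosomes (trans / repulsion).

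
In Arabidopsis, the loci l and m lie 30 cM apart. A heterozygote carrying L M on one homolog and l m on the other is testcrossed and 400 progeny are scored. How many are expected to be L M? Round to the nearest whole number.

A map distance of 30 cM corresponds to a recombination frequency of 0.300.
The F1 is L M / l m, so L M is a parental gamete class with expected frequency (1 − r)/2 = 0.700/2 = 0.3500.
Expected number = 0.3500 × 400 = 140.00 ≈ 140.

140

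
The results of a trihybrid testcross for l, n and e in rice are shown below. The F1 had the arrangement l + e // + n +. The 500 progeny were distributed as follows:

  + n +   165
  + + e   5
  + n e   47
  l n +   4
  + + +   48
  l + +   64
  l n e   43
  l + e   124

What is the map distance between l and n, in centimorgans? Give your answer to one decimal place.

20.0 centimorgans

The two rarest classes, + + e and l n +, are the double crossovers. Comparing them with the parentals, only the l allele has switched, so l is the middle locus and the order is e – l – n.
Crossovers in the l–n interval produce the single-crossover classes l n e and + + + (43 + 48 = 91) plus the double crossovers (9).
RF(l–n) = (91 + 9) / 500 = 100/500 = 0.2000 → 20.0 centimorgans.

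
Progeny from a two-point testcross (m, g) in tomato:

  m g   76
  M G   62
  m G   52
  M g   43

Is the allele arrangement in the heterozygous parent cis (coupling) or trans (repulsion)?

cis

The two most frequent classes are M G (62) and m g (76); these are the parental (non-recombinant) types.
So the F1 carried M G on one chromosome and m g on the other — the recessive alleles are on the same chromosome (cis / coupling).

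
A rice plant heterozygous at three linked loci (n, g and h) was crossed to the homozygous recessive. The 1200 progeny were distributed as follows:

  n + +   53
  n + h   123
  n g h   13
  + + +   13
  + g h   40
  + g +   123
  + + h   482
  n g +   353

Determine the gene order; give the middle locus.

The two most frequent reciprocal classes, + + h and n g +, are the parental types, so the F1 was + + h / n g +.
The two rarest classes, + + + and n g h, are the double crossovers. Comparing them with the parentals, only the h allele has switched, so h is the middle locus and the order is g – h – n.

h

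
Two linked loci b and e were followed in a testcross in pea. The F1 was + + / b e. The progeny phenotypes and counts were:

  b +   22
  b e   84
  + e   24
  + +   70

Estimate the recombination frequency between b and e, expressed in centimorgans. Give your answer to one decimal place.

23.0 centimorgans

The recombinant classes are + e and b +: 24 + 22 = 46.
Recombination frequency = 46/200 = 0.2300 ≈ 23.0%, i.e. 23.0 centimorgans.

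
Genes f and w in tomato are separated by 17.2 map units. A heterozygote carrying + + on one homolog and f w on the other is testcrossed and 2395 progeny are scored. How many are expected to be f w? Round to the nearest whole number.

A map distance of 17.2 map units corresponds to a recombination frequency of 0.172.
The F1 is + + / f w, so f w is a parental gamete class with expected frequency (1 − r)/2 = 0.828/2 = 0.4140.
Expected number = 0.4140 × 2395 = 991.53 ≈ 992.

992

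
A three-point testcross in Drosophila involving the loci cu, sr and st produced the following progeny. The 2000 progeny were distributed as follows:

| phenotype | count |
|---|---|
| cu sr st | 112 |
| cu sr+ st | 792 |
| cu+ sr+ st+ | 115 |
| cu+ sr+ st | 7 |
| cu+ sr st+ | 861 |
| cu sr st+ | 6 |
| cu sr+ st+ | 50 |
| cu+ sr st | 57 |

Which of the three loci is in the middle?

The two most frequent reciprocal classes, cu+ sr st+ and cu sr+ st, are the parental types, so the F1 was cu+ sr st+ / cu sr+ st.
The two rarest classes, cu sr st+ and cu+ sr+ st, are the double crossovers. Comparing them with the parentals, only the cu allele has switched, so cu is the middle locus and the order is sr – cu – st.

cu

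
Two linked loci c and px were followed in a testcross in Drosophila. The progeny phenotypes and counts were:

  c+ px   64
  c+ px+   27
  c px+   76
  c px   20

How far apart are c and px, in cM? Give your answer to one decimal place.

The two most frequent classes, c+ px (64) and c px+ (76), are the parental types, so the F1 was c+ px / c px+.
The recombinant classes are c+ px+ and c px: 27 + 20 = 47.
Recombination frequency = 47/187 = 0.2513 ≈ 25.1%, i.e. 25.1 cM.

25.1 cM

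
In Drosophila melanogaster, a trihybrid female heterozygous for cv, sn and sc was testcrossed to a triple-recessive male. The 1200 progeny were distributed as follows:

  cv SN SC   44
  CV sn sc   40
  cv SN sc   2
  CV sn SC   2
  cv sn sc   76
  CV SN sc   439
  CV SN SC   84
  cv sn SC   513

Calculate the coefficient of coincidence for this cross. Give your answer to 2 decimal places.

0.33

The two most frequent reciprocal classes, cv sn SC and CV SN sc, are the parental types, so the F1 was cv sn SC / CV SN sc.
The two rarest classes, CV sn SC and cv SN sc, are the double crossovers. Comparing them with the parentals, only the cv allele has switched, so cv is the middle locus and the order is sc – cv – sn.
sc–cv: (160 + 4)/1200 = 0.1367; cv–sn: (84 + 4)/1200 = 0.0733.
Expected DCO frequency = 0.1367 × 0.0733 ≈ 0.01002; observed = 4/1200 ≈ 0.00333.
Coefficient of coincidence = 0.00333/0.01002 ≈ 0.33.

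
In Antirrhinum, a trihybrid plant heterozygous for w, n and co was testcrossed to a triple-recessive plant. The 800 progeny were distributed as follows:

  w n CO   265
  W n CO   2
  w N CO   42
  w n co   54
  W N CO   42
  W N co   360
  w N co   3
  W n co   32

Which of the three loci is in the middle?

The two most frequent reciprocal classes, w n CO and W N co, are the parental types, so the F1 was w n CO / W N co.
The two rarest classes, W n CO and w N co, are the double crossovers. Comparing them with the parentals, only the w allele has switched, so w is the middle locus and the order is co – w – n.

w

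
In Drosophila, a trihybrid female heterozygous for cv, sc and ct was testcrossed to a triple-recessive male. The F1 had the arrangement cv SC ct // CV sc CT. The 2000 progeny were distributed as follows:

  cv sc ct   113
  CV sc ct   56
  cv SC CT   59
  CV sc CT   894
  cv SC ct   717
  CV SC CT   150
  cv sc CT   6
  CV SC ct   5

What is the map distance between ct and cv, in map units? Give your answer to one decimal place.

6.3 map units

The two rarest classes, CV SC ct and cv sc CT, are the double crossovers. Comparing them with the parentals, only the cv allele has switched, so cv is the middle locus and the order is sc – cv – ct.
Crossovers in the cv–ct interval produce the single-crossover classes cv SC CT and CV sc ct (59 + 56 = 115) plus the double crossovers (11).
RF(cv–ct) = (115 + 11) / 2000 = 126/2000 = 0.0630 → 6.3 map units.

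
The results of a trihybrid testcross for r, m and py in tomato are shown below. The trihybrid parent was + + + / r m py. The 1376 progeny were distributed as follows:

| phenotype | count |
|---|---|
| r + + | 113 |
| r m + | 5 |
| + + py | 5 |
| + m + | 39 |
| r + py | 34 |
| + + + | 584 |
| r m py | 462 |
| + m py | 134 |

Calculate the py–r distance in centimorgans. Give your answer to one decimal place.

The two rarest classes, + + py and r m +, are the double crossovers. Comparing them with the parentals, only the py allele has switched, so py is the middle locus and the order is r – py – m.
Crossovers in the r–py interval produce the single-crossover classes r + + and + m py (113 + 134 = 247) plus the double crossovers (10).
RF(r–py) = (247 + 10) / 1376 = 257/1376 = 0.1868 → 18.7 centimorgans.

18.7 centimorgans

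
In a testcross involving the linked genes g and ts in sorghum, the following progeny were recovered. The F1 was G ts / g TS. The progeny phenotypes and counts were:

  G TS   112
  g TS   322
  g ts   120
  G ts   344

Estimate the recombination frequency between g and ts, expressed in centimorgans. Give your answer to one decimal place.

25.8 centimorgans

The recombinant classes are G TS and g ts: 112 + 120 = 232.
Recombination frequency = 232/898 = 0.2584 ≈ 25.8%, i.e. 25.8 centimorgans.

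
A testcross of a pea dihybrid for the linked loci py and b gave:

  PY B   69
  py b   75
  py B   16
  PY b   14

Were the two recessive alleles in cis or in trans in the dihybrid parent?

The two most frequent classes are PY B (69) and py b (75); these are the parental (non-recombinant) types.
So the F1 carried PY B on one chromosome and py b on the other — the recessive alleles are on the same chromosome (cis / coupling).

cis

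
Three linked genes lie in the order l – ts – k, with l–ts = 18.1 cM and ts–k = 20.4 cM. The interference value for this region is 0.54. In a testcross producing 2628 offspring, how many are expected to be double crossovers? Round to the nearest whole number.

Map distances give recombination frequencies of 0.181 and 0.204 for the two intervals.
With interference 0.54 (so coincidence = 0.46), expected double-crossover frequency = 0.181 × 0.204 × 0.46 = 0.01699.
Expected number = 0.01699 × 2628 = 44.64 ≈ 45.

45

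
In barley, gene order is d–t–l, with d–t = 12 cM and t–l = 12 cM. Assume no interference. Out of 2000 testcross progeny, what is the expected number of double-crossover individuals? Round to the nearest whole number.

Map distances give recombination frequencies of 0.120 and 0.120 for the two intervals.
With no interference, expected double-crossover frequency = 0.120 × 0.120 = 0.01440.
Expected number = 0.01440 × 2000 = 28.80 ≈ 29.

29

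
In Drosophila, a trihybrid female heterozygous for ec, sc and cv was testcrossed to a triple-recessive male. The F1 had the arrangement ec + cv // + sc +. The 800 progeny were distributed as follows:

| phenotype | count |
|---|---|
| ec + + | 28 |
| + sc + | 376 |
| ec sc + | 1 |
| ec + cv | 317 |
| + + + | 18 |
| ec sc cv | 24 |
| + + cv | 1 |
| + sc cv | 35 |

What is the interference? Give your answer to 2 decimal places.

The two rarest classes, + + cv and ec sc +, are the double crossovers. Comparing them with the parentals, only the ec allele has switched, so ec is the middle locus and the order is cv – ec – sc.
cv–ec: (63 + 2)/800 = 0.0813; ec–sc: (42 + 2)/800 = 0.0550.
Expected DCO frequency = 0.0813 × 0.0550 ≈ 0.00447; observed = 2/800 ≈ 0.00250.
Coefficient of coincidence = 0.00250/0.00447 ≈ 0.56; interference = 1 − 0.56 = 0.44.

0.44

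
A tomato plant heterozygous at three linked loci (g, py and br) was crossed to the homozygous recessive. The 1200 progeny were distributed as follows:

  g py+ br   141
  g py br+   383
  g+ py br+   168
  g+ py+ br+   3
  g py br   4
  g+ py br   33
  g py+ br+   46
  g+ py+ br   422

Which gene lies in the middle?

br

The two most frequent reciprocal classes, g py br+ and g+ py+ br, are the parental types, so the F1 was g py br+ / g+ py+ br.
The two rarest classes, g py br and g+ py+ br+, are the double crossovers. Comparing them with the parentals, only the br allele has switched, so br is the middle locus and the order is g – br – py.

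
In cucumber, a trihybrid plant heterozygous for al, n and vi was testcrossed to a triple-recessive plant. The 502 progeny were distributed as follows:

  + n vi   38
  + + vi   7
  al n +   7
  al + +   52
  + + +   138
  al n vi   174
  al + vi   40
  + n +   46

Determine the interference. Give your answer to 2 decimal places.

The two most frequent reciprocal classes, + + + and al n vi, are the parental types, so the F1 was + + + / al n vi.
The two rarest classes, + + vi and al n +, are the double crossovers. Comparing them with the parentals, only the vi allele has switched, so vi is the middle locus and the order is al – vi – n.
al–vi: (90 + 14)/502 = 0.2072; vi–n: (86 + 14)/502 = 0.1992.
Expected DCO frequency = 0.2072 × 0.1992 ≈ 0.04127; observed = 14/502 ≈ 0.02789.
Coefficient of coincidence = 0.02789/0.04127 ≈ 0.68; interference = 1 − 0.68 = 0.32.

0.32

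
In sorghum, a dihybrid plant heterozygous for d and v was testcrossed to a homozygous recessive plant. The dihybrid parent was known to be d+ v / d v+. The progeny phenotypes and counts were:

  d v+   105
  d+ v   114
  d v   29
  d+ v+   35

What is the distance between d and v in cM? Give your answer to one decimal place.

The recombinant classes are d+ v+ and d v: 35 + 29 = 64.
Recombination frequency = 64/283 = 0.2261 ≈ 22.6%, i.e. 22.6 cM.

22.6 cM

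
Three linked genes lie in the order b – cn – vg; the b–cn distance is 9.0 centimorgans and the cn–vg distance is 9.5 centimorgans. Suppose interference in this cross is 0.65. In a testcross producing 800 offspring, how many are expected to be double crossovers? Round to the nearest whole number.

Map distances give recombination frequencies of 0.090 and 0.095 for the two intervals.
With interference 0.65 (so coincidence = 0.35), expected double-crossover frequency = 0.090 × 0.095 × 0.35 = 0.00299.
Expected number = 0.00299 × 800 = 2.39 ≈ 2.

2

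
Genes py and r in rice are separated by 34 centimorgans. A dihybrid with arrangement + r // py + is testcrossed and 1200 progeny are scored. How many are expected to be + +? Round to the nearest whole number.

A map distance of 34 centimorgans corresponds to a recombination frequency of 0.340.
The F1 is + r / py +, so + + is a recombinant gamete class with expected frequency r/2 = 0.340/2 = 0.1700.
Expected number = 0.1700 × 1200 = 204.00 ≈ 204.

204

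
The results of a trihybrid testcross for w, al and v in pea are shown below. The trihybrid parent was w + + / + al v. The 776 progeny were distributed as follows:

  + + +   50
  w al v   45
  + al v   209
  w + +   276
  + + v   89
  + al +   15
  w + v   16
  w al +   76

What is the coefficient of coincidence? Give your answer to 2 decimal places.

0.97

The two rarest classes, w + v and + al +, are the double crossovers. Comparing them with the parentals, only the v allele has switched, so v is the middle locus and the order is al – v – w.
al–v: (165 + 31)/776 = 0.2526; v–w: (95 + 31)/776 = 0.1624.
Expected DCO frequency = 0.2526 × 0.1624 ≈ 0.04102; observed = 31/776 ≈ 0.03995.
Coefficient of coincidence = 0.03995/0.04102 ≈ 0.97.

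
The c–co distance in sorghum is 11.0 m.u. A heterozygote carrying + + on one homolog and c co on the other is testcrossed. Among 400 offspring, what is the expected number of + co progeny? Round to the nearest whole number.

A map distance of 11.0 m.u. corresponds to a recombination frequency of 0.110.
The F1 is + + / c co, so + co is a recombinant gamete class with expected frequency r/2 = 0.110/2 = 0.0550.
Expected number = 0.0550 × 400 = 22.00 ≈ 22.

22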